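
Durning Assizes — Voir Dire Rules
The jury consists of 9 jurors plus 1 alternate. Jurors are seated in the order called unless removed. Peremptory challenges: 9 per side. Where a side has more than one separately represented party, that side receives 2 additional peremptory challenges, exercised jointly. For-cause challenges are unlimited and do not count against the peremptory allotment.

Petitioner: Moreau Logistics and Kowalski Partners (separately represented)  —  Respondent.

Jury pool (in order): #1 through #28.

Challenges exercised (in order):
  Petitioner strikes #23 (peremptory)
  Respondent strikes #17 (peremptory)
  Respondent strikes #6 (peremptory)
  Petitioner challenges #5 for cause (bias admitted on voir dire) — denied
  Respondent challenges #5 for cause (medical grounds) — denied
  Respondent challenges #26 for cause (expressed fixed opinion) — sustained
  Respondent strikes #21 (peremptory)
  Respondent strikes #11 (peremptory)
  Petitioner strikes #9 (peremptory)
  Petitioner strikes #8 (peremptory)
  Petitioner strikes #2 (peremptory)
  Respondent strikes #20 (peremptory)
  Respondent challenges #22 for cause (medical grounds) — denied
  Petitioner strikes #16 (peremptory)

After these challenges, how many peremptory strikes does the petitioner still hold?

6

Petitioner allotment: 9 base + 2 multi-party = 11.
Petitioner peremptories used: #23, #9, #8, #2, #16 — 5 (the for-cause on #5 doesn't count).
Remaining: 11 − 5 = 6.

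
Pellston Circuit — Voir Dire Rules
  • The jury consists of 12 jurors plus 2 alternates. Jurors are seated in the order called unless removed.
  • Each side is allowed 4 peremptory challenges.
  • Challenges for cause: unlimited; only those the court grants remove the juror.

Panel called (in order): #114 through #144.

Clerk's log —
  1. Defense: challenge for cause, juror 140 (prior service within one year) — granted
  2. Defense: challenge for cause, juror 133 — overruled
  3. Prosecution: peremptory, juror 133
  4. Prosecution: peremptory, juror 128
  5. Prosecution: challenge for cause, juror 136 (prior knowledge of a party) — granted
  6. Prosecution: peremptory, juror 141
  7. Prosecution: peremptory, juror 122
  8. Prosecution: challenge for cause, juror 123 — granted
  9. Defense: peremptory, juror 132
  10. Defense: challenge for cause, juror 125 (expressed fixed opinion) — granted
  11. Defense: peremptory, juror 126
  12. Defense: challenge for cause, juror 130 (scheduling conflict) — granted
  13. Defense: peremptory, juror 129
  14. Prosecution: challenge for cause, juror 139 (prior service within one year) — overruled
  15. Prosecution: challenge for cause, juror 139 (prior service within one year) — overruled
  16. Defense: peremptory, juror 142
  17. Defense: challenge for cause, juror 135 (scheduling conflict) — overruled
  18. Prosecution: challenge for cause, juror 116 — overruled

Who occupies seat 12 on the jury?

Removed: #122, #123, #125, #126, #128, #129, #130, #132, #133, #136, #140, #141, #142. (#116, #135, #139 stay — for-cause denied.)
Seating in order: seats 1–12 → #114, #115, #116, #117, #118, #119, #120, #121, #124, #127, #131, #134; alternates → #135, #137.
So seat 12 is #134.

134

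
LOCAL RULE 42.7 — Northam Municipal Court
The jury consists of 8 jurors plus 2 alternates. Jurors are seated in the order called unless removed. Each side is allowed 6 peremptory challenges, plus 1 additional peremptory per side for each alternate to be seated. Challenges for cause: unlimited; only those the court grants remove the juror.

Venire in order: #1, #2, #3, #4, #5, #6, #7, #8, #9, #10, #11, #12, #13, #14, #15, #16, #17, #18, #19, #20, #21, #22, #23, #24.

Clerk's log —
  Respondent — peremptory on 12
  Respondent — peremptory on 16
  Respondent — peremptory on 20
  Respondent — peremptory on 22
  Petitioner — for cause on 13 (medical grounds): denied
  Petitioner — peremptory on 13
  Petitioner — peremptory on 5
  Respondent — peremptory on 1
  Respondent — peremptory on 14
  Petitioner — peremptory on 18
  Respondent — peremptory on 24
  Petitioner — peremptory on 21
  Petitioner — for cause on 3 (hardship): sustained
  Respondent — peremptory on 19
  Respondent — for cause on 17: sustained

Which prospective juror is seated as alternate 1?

15

Removed: #1, #3, #5, #12, #13, #14, #16, #17, #18, #19, #20, #21, #22, #24.
Seating in order: seats 1–8 → #2, #4, #6, #7, #8, #9, #10, #11; alternates → #15, #23.
So alternate 1 is #15.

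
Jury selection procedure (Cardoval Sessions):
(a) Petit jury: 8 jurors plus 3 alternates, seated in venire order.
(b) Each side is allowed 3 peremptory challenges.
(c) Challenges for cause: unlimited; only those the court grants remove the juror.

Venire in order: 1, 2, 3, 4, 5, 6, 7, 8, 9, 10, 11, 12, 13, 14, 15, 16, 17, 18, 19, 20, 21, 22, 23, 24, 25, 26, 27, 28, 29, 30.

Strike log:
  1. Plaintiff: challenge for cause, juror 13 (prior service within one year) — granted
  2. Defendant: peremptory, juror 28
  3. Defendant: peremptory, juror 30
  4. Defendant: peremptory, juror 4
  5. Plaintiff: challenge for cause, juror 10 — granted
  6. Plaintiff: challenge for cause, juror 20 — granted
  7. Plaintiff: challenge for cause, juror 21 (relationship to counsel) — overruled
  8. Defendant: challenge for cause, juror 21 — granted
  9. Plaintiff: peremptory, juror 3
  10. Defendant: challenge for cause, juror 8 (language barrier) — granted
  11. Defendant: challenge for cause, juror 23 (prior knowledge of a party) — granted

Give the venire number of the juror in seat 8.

12

Removed: #3, #4, #8, #10, #13, #20, #21, #23, #28, #30.
Seating in order: seats 1–8 → #1, #2, #5, #6, #7, #9, #11, #12; alternates → #14, #15, #16.
So seat 8 is #12.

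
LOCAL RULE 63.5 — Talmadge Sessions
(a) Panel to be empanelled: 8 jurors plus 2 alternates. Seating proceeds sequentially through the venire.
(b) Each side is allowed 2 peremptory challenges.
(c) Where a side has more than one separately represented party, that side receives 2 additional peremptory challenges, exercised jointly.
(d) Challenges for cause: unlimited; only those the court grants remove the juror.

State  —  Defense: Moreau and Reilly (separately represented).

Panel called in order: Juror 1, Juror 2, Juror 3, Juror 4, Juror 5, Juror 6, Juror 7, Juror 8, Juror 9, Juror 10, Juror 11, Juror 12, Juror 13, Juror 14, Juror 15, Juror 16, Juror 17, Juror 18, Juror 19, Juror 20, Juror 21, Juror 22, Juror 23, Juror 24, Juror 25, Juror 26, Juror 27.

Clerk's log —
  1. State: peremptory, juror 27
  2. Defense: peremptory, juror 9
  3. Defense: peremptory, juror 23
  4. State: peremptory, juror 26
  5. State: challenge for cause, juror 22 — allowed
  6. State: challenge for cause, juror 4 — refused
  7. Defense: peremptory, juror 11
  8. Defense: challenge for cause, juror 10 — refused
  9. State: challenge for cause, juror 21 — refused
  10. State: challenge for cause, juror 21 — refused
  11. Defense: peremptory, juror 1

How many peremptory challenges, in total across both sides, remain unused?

0

State allotment: 2. Defense allotment: 2 base + 2 multi-party = 4.
State peremptories used: #27, #26 — 2 (for-cause on #22, #4, #21, #21 don't count).
Defense peremptories used: #9, #23, #11, #1 — 4 (the for-cause on #10 doesn't count).
Remaining: (2 − 2) + (4 − 4) = 0.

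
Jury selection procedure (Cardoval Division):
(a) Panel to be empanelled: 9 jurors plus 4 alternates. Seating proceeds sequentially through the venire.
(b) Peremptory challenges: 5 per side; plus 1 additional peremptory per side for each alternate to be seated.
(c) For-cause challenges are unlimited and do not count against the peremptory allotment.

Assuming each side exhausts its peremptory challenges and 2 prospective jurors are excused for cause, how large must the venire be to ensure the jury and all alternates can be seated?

33

Seats to fill: 9 + 4 alternates = 13.
Peremptories: 5 + 1×4 = 9 per side × 2 sides = 18.
For-cause removals: 2.
Minimum venire: 13 + 18 + 2 = 33.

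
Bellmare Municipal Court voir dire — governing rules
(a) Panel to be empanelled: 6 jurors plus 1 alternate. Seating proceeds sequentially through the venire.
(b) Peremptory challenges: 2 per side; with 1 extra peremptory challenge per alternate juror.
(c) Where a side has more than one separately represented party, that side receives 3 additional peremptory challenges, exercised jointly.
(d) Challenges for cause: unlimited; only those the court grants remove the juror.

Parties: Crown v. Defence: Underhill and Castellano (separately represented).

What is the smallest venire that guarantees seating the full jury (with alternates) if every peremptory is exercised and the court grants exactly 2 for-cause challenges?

18

Seats to fill: 6 + 1 alternates = 7.
Peremptories — Crown: 2 + 1×1 = 3; Defence: 2 + 1×1 + 3 = 6; total 9.
For-cause removals: 2.
Minimum venire: 7 + 9 + 2 = 18.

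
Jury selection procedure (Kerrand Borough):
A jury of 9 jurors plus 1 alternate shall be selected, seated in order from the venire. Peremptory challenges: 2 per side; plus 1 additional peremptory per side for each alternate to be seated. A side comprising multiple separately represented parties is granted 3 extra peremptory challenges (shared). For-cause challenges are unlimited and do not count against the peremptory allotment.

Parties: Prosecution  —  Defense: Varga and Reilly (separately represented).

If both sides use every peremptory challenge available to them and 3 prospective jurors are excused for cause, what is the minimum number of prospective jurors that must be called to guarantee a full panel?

22

Seats to fill: 9 + 1 alternates = 10.
Peremptories — Prosecution: 2 + 1×1 = 3; Defense: 2 + 1×1 + 3 = 6; total 9.
For-cause removals: 3.
Minimum venire: 10 + 9 + 3 = 22.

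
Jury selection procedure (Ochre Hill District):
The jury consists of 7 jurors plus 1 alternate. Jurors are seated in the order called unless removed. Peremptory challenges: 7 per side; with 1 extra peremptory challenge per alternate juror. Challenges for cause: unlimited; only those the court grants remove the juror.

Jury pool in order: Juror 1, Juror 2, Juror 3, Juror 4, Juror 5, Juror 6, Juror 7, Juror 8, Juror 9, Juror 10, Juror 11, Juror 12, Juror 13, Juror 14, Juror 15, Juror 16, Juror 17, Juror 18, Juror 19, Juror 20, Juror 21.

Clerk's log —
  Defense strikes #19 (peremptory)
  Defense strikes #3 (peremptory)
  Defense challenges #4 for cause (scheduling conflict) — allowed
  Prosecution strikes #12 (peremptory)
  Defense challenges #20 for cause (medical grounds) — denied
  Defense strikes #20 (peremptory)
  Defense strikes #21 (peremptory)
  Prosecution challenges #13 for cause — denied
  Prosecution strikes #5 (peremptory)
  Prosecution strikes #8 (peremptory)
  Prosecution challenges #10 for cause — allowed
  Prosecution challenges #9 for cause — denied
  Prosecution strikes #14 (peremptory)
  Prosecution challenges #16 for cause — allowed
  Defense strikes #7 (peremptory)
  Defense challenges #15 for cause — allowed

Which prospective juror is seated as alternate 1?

Removed: #3, #4, #5, #7, #8, #10, #12, #14, #15, #16, #19, #20, #21. (#9, #13 stay — for-cause denied.)
Filling seats in venire order through position 8: #1, #2, #6, #9, #11, #13, #17, #18.
So alternate 1 is #18.

18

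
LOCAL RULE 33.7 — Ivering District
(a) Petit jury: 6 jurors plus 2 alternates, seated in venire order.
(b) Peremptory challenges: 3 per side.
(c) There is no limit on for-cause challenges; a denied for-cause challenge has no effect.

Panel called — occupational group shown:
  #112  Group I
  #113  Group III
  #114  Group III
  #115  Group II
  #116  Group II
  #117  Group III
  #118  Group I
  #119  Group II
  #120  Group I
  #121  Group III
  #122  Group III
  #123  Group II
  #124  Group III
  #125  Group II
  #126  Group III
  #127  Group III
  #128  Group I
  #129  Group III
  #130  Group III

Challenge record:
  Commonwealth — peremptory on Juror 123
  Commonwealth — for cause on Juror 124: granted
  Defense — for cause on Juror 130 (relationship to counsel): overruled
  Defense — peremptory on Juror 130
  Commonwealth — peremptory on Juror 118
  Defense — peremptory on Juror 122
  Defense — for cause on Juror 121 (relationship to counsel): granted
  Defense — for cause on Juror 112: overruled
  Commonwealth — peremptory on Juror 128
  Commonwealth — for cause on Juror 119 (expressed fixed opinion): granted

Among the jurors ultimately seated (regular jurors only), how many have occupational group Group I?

Removed: #118, #119, #121, #122, #123, #124, #128, #130.
Seated jurors 1–6: #112, #113, #114, #115, #116, #117 (alternates #120, #125 not counted).
Of those, in Group I: #112 → 1.

1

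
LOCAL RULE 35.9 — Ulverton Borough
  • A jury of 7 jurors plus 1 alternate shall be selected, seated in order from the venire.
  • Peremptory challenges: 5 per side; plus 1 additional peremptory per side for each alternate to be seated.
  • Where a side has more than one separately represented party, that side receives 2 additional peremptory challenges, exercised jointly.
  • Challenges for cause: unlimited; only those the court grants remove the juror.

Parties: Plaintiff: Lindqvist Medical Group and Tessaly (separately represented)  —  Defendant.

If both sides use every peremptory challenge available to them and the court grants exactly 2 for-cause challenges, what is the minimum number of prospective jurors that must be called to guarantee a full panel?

Seats to fill: 7 + 1 alternates = 8.
Peremptories — Plaintiff: 5 + 1×1 + 2 = 8; Defendant: 5 + 1×1 = 6; total 14.
For-cause removals: 2.
Minimum venire: 8 + 14 + 2 = 24.

24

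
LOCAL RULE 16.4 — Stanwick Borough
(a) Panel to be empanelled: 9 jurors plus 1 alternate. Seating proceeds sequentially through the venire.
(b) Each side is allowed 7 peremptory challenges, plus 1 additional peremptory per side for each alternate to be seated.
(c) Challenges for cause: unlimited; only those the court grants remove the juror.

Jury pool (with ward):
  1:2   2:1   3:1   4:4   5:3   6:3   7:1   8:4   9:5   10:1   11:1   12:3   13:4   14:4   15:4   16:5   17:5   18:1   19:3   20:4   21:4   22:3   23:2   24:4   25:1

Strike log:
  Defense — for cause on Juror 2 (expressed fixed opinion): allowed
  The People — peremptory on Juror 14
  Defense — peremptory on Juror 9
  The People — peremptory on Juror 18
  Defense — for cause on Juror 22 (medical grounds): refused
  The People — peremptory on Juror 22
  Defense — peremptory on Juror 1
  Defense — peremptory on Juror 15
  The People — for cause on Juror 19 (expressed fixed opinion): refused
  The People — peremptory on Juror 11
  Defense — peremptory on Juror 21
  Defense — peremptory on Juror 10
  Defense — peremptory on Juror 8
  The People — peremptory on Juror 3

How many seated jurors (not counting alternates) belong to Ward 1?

1

Removed: #1, #2, #3, #8, #9, #10, #11, #14, #15, #18, #21, #22.
Seated jurors 1–9: #4, #5, #6, #7, #12, #13, #16, #17, #19 (alternates #20 not counted).
Of those, in Ward 1: #7 → 1.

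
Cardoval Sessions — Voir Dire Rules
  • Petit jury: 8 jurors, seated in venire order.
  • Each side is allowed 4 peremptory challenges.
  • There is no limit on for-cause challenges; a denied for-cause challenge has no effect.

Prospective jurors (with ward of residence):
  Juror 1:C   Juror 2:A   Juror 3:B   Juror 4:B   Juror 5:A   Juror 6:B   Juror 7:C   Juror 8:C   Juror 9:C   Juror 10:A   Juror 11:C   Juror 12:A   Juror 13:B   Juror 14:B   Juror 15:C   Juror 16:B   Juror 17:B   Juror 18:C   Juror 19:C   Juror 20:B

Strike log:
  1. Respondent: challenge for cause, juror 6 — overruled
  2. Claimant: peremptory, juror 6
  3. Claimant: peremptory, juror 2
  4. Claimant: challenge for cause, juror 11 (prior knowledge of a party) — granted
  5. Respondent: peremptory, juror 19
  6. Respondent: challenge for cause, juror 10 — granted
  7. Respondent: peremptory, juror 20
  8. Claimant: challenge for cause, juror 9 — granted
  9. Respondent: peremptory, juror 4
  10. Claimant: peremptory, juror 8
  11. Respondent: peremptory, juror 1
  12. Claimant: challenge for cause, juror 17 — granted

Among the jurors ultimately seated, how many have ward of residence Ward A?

Removed: #1, #2, #4, #6, #8, #9, #10, #11, #17, #19, #20.
Seated jurors 1–8: #3, #5, #7, #12, #13, #14, #15, #16.
Of those, in Ward A: #5, #12 → 2.

2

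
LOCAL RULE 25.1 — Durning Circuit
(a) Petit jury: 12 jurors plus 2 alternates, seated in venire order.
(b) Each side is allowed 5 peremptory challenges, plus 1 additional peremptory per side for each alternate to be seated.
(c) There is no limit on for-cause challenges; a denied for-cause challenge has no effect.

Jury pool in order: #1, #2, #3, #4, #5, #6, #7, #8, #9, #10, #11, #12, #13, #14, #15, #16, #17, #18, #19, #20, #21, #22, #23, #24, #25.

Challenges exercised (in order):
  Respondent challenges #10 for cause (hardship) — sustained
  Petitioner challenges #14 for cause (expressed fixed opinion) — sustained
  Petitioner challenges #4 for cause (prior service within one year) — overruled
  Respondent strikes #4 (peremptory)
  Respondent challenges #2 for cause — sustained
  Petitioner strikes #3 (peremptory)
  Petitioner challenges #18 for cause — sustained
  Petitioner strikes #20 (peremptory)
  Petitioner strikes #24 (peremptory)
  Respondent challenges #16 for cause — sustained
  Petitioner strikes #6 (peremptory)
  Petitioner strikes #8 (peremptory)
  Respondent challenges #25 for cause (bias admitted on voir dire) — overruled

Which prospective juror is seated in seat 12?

22

Removed: #2, #3, #4, #6, #8, #10, #14, #16, #18, #20, #24. (#25 stays — for-cause denied.)
Filling seats in venire order through position 12: #1, #5, #7, #9, #11, #12, #13, #15, #17, #19, #21, #22.
So seat 12 is #22.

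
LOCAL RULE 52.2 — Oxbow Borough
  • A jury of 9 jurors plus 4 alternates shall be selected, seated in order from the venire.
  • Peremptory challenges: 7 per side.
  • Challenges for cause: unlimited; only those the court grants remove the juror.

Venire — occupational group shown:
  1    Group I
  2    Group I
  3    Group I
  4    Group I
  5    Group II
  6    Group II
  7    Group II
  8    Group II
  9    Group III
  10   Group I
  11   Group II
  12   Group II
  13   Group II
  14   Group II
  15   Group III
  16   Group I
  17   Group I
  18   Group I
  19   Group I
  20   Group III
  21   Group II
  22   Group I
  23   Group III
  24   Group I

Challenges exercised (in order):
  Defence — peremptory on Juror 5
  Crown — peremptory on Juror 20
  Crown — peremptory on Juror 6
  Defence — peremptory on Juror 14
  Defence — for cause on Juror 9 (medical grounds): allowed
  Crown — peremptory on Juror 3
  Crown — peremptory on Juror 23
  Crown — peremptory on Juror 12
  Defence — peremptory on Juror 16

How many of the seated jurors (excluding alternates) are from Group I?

Removed: #3, #5, #6, #9, #12, #14, #16, #20, #23.
Seated jurors 1–9: #1, #2, #4, #7, #8, #10, #11, #13, #15 (alternates #17, #18, #19, #21 not counted).
Of those, in Group I: #1, #2, #4, #10 → 4.

4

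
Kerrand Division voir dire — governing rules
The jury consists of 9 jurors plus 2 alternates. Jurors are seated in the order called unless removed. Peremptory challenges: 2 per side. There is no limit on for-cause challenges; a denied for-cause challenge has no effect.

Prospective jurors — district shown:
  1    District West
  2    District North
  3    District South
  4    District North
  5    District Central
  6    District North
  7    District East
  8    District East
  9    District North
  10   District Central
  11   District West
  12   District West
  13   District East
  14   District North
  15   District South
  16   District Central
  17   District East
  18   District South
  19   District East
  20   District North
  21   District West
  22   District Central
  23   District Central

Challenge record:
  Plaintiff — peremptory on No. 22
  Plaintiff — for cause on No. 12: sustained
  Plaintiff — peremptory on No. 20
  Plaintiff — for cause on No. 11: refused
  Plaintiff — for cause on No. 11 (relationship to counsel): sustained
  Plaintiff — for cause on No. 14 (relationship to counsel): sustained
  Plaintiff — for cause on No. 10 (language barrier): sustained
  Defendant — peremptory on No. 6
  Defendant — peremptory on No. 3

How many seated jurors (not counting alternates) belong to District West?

1

Removed: #3, #6, #10, #11, #12, #14, #20, #22.
Seated jurors 1–9: #1, #2, #4, #5, #7, #8, #9, #13, #15 (alternates #16, #17 not counted).
Of those, in District West: #1 → 1.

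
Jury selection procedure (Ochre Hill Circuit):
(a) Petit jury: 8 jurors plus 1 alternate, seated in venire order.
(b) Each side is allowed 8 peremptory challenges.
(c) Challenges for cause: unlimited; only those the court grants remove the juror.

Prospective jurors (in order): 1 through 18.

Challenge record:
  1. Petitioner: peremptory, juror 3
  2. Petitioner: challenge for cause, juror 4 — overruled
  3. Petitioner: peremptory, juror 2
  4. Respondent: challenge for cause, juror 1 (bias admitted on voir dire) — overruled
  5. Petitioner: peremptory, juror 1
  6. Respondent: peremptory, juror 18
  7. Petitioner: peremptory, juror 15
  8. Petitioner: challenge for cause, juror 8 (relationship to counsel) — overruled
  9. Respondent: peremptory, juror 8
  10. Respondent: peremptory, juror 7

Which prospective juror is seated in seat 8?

Removed: #1, #2, #3, #7, #8, #15, #18. (#4 stays — for-cause denied.)
Filling seats in venire order through position 8: #4, #5, #6, #9, #10, #11, #12, #13.
So seat 8 is #13.

13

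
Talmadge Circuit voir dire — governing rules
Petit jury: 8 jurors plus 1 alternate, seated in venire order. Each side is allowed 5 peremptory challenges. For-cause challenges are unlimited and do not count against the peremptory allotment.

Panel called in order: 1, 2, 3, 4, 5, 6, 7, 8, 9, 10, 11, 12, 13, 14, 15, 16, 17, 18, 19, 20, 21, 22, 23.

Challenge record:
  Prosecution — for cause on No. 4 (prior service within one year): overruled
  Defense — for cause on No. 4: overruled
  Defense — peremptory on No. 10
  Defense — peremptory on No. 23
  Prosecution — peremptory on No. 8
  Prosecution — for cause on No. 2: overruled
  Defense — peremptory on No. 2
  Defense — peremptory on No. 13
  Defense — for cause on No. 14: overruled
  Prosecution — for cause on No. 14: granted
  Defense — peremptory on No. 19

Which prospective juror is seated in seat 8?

Removed: #2, #8, #10, #13, #14, #19, #23. (#4 stays — for-cause denied.)
Seating in order: seats 1–8 → #1, #3, #4, #5, #6, #7, #9, #11; alternates → #12.
So seat 8 is #11.

11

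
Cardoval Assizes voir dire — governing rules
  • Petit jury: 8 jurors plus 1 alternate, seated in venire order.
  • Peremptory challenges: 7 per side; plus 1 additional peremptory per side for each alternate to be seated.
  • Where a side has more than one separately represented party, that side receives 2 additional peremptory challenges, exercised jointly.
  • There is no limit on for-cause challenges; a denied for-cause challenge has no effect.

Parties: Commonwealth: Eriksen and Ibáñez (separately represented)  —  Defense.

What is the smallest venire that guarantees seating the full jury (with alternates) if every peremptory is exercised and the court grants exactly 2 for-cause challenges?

29

Seats to fill: 8 + 1 alternates = 9.
Peremptories — Commonwealth: 7 + 1×1 + 2 = 10; Defense: 7 + 1×1 = 8; total 18.
For-cause removals: 2.
Minimum venire: 9 + 18 + 2 = 29.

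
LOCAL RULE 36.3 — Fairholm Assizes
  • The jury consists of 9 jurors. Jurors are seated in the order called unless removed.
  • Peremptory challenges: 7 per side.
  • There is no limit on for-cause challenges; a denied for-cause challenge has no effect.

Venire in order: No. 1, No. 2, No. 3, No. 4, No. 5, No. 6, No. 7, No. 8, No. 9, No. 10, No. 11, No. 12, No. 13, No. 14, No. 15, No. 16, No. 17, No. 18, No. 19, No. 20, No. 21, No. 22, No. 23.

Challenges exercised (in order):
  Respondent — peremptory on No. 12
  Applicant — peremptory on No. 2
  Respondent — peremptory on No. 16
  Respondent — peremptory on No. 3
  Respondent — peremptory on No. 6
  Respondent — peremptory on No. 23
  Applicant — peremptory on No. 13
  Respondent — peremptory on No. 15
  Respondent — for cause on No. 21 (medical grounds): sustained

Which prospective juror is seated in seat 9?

Removed: #2, #3, #6, #12, #13, #15, #16, #21, #23.
Seating in order: seats 1–9 → #1, #4, #5, #7, #8, #9, #10, #11, #14.
So seat 9 is #14.

14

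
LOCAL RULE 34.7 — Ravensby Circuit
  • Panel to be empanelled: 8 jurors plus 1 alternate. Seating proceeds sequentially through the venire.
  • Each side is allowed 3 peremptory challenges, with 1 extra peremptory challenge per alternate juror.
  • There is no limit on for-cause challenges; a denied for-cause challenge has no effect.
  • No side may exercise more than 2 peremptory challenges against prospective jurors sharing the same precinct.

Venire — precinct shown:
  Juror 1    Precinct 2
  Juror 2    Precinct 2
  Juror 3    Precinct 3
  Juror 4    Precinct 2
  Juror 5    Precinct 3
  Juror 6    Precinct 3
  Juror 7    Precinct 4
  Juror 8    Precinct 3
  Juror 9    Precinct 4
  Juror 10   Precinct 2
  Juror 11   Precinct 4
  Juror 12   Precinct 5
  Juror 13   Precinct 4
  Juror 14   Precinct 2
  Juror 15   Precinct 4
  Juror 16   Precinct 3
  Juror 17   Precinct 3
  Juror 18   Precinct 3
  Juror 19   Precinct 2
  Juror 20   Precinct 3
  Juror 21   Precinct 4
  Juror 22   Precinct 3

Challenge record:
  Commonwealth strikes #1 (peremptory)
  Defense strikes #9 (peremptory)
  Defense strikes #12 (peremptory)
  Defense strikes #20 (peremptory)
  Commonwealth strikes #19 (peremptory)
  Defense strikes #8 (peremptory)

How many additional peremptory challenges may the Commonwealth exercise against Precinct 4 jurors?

2

Commonwealth peremptories so far: #1, #19 — 2 of 4 used, 2 left overall.
Against Precinct 4: none yet — per-precinct cap 2 leaves 2.
Binding limit: min(2, 2) = 2.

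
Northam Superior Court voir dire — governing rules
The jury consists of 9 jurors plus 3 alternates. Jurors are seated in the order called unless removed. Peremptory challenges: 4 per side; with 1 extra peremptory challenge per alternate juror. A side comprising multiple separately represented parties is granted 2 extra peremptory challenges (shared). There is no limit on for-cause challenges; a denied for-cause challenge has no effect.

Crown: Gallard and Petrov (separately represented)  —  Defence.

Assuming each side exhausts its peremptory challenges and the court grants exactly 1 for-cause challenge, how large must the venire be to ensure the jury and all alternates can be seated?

29

Seats to fill: 9 + 3 alternates = 12.
Peremptories — Crown: 4 + 1×3 + 2 = 9; Defence: 4 + 1×3 = 7; total 16.
For-cause removals: 1.
Minimum venire: 12 + 16 + 1 = 29.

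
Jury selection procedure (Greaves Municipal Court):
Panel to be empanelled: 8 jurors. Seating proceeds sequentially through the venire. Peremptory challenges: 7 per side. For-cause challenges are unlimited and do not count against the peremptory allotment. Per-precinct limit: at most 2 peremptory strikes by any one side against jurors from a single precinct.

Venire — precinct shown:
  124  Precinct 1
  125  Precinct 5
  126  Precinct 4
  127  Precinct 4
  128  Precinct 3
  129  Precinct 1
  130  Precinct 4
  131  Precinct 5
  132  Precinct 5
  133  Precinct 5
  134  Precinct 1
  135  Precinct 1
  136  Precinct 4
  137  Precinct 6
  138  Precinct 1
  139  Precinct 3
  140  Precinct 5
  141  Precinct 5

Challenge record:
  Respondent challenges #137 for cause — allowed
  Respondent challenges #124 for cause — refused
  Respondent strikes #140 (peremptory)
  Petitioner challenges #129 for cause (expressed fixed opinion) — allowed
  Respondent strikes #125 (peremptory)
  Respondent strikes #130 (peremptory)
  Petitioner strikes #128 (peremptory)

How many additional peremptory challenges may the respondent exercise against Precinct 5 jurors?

0

Respondent peremptories so far: #140, #125, #130 — 3 of 7 used, 4 left overall.
Against Precinct 5: #140, #125 — 2 used; per-precinct cap 2 leaves 0.
Binding limit: min(4, 0) = 0.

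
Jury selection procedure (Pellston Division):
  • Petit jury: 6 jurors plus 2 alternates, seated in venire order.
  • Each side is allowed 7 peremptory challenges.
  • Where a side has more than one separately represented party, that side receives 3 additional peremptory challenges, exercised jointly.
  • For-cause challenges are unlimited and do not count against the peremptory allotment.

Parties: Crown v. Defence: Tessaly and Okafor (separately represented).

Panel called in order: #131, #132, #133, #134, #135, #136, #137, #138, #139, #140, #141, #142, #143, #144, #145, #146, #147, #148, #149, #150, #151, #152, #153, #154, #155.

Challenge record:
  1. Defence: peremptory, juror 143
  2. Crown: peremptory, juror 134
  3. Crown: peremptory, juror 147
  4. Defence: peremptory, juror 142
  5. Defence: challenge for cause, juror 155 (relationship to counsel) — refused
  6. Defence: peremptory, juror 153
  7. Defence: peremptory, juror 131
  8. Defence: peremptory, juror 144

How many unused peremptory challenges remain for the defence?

5

Defence allotment: 7 base + 3 multi-party = 10.
Defence peremptories used: #143, #142, #153, #131, #144 — 5 (the for-cause on #155 doesn't count).
Remaining: 10 − 5 = 5.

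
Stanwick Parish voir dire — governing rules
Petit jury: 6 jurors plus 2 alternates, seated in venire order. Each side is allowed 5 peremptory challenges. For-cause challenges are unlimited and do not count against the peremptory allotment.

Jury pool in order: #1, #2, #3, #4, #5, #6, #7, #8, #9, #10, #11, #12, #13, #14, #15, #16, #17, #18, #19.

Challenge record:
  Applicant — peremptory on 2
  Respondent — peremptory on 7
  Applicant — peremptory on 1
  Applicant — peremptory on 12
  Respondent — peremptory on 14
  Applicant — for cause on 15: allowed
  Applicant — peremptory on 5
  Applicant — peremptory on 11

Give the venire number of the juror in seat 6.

Removed: #1, #2, #5, #7, #11, #12, #14, #15.
Seating in order: seats 1–6 → #3, #4, #6, #8, #9, #10; alternates → #13, #16.
So seat 6 is #10.

10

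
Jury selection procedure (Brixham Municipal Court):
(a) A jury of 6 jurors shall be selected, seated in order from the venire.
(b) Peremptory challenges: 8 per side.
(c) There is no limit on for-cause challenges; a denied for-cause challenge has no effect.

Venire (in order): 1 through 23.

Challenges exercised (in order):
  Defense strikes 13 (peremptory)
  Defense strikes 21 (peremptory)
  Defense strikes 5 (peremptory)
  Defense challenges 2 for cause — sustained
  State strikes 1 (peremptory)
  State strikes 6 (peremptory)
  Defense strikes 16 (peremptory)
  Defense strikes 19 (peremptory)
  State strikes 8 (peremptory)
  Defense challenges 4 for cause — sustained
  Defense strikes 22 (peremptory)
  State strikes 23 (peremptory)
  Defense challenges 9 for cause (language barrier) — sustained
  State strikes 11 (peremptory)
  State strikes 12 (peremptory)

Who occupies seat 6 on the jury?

Removed: #1, #2, #4, #5, #6, #8, #9, #11, #12, #13, #16, #19, #21, #22, #23.
Seating in order: seats 1–6 → #3, #7, #10, #14, #15, #17.
So seat 6 is #17.

17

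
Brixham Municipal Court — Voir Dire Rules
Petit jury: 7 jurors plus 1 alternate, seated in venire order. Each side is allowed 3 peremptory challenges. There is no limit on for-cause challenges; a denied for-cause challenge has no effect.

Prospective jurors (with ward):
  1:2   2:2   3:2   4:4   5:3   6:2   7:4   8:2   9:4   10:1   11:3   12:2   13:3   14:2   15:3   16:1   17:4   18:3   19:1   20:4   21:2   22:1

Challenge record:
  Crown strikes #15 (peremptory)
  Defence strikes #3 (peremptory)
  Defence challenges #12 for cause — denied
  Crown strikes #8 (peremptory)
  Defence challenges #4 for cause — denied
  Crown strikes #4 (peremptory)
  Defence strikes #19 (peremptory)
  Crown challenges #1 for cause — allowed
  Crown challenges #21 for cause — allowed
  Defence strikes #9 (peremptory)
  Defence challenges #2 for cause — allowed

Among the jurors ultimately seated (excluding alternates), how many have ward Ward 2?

2

Removed: #1, #2, #3, #4, #8, #9, #15, #19, #21.
Seated jurors 1–7: #5, #6, #7, #10, #11, #12, #13 (alternates #14 not counted).
Of those, in Ward 2: #6, #12 → 2.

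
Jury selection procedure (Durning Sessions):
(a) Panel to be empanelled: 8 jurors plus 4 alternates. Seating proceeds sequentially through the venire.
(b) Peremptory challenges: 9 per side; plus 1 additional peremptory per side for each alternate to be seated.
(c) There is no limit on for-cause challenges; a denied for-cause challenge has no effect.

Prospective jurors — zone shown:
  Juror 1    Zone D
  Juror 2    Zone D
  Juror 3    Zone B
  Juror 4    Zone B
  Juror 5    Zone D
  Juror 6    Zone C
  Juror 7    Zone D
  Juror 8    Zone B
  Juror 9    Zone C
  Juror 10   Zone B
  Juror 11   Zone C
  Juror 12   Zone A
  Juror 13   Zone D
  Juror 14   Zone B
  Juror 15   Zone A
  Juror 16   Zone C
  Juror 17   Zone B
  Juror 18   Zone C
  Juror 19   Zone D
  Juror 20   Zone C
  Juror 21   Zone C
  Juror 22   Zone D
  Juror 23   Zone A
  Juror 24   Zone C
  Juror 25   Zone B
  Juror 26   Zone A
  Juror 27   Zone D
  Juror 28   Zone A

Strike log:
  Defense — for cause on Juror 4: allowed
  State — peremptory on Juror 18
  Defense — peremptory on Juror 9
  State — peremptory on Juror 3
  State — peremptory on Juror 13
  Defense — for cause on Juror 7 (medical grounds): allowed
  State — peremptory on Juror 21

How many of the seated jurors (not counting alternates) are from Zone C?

2

Removed: #3, #4, #7, #9, #13, #18, #21.
Seated jurors 1–8: #1, #2, #5, #6, #8, #10, #11, #12 (alternates #14, #15, #16, #17 not counted).
Of those, in Zone C: #6, #11 → 2.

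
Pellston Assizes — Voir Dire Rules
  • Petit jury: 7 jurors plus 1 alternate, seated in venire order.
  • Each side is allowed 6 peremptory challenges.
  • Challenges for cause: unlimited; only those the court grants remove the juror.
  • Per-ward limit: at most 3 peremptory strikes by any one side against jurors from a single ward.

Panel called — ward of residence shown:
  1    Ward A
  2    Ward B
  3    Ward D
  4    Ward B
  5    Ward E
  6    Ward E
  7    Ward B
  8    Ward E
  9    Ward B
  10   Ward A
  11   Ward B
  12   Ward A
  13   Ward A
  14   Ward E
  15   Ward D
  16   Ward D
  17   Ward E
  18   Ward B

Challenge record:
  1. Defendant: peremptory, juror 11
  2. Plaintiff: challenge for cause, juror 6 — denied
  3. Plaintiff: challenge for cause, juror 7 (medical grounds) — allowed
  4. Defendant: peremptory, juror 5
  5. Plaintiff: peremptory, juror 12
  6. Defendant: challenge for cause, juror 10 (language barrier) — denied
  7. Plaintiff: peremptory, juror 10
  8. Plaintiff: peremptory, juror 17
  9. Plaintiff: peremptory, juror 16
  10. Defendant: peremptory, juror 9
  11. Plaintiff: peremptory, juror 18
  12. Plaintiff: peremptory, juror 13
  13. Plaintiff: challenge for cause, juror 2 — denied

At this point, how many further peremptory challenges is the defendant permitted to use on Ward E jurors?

2

Defendant peremptories so far: #11, #5, #9 — 3 of 6 used, 3 left overall.
Against Ward E: #5 — 1 used; per-ward cap 3 leaves 2.
Binding limit: min(3, 2) = 2.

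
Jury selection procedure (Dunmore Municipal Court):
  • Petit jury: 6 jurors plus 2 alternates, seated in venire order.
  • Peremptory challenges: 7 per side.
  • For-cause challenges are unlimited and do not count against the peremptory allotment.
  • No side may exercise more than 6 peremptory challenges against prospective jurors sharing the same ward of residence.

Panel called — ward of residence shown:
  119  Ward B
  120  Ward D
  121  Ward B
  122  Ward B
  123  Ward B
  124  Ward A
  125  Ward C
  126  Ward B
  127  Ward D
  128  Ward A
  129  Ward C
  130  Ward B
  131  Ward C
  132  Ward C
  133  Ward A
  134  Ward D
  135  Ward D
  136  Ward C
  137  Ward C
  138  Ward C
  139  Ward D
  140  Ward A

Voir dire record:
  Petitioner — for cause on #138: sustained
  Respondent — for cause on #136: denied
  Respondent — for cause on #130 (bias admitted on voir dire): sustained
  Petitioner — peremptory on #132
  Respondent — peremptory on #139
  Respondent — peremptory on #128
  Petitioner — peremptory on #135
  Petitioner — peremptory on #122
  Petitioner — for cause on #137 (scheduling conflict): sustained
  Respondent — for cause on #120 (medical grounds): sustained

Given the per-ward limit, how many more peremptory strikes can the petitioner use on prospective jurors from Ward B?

Petitioner peremptories so far: #132, #135, #122 — 3 of 7 used, 4 left overall.
Against Ward B: #122 — 1 used; per-ward cap 6 leaves 5.
Binding limit: min(4, 5) = 4.

4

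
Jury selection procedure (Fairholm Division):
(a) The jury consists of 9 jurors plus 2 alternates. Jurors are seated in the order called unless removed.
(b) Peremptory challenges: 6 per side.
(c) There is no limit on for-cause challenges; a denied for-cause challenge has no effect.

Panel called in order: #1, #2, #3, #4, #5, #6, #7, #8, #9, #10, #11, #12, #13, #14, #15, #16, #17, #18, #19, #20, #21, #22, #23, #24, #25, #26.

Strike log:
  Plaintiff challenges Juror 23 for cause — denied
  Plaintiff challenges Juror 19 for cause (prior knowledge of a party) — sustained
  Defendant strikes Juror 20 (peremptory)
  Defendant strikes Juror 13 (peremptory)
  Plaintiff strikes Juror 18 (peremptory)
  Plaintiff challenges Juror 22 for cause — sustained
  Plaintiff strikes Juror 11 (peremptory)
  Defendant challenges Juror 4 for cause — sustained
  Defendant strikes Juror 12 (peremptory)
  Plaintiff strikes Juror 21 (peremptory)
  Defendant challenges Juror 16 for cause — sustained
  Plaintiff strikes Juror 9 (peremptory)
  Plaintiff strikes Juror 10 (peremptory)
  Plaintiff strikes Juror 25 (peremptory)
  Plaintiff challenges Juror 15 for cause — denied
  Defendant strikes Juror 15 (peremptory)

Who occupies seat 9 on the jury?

17

Removed: #4, #9, #10, #11, #12, #13, #15, #16, #18, #19, #20, #21, #22, #25. (#23 stays — for-cause denied.)
Seating in order: seats 1–9 → #1, #2, #3, #5, #6, #7, #8, #14, #17; alternates → #23, #24.
So seat 9 is #17.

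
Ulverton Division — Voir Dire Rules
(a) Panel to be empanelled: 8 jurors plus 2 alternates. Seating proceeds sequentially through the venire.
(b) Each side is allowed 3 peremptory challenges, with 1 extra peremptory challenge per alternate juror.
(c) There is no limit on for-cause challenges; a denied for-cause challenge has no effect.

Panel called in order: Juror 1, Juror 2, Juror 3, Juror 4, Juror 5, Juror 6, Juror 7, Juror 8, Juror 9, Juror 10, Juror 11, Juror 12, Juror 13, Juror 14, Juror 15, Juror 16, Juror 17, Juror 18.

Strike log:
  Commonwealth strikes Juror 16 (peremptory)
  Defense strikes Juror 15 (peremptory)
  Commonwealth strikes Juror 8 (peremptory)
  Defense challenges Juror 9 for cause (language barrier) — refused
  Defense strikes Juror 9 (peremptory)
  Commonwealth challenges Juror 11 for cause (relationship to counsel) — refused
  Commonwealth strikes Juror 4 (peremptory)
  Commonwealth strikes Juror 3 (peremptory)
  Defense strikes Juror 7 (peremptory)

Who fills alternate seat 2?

17

Removed: #3, #4, #7, #8, #9, #15, #16. (#11 stays — for-cause denied.)
Seating in order: seats 1–8 → #1, #2, #5, #6, #10, #11, #12, #13; alternates → #14, #17.
So alternate 2 is #17.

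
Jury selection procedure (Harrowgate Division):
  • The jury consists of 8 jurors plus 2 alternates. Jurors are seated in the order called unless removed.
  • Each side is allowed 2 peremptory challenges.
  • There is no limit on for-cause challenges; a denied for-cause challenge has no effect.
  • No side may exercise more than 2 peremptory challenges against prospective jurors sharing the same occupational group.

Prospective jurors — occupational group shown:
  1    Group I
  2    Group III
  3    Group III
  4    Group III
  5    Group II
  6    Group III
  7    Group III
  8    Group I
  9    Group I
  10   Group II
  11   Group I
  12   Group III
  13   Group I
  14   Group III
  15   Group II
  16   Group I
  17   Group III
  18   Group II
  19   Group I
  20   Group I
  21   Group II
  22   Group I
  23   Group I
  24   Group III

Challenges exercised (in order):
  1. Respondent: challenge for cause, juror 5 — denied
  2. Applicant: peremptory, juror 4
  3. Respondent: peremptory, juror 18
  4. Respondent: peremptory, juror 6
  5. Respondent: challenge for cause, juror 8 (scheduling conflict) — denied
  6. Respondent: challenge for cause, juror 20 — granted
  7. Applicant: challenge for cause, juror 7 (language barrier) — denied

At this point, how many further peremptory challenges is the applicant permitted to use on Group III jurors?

Applicant peremptories so far: #4 — 1 of 2 used, 1 left overall.
Against Group III: #4 — 1 used; per-group cap 2 leaves 1.
Binding limit: min(1, 1) = 1.

1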